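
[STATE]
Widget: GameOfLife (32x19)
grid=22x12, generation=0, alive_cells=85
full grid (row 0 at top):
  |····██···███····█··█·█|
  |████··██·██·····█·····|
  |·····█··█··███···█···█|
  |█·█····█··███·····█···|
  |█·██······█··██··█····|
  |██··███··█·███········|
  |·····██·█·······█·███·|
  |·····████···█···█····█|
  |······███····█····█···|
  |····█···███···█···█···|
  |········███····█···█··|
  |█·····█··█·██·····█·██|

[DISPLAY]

Gen: 0                          
····██···███····█··█·█          
████··██·██·····█·····          
·····█··█··███···█···█          
█·█····█··███·····█···          
█·██······█··██··█····          
██··███··█·███········          
·····██·█·······█·███·          
·····████···█···█····█          
······███····█····█···          
····█···███···█···█···          
········███····█···█··          
█·····█··█·██·····█·██          
                                
                                
                                
                                
                                
                                


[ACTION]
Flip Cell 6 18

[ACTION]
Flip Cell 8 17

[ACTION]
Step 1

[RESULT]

Gen: 1                          
·██████·██·█··········          
·███··██········██··█·          
█··█····█····█···█····          
··██·····██···█··██···          
█·█████··█····█·······          
█████·██·██████·······          
········██·█·█······█·          
·········█······█·███·          
·············█···██···          
··········█···█··███··          
·······█··········███·          
········██·█·······██·          
                                
                                
                                
                                
                                
                                


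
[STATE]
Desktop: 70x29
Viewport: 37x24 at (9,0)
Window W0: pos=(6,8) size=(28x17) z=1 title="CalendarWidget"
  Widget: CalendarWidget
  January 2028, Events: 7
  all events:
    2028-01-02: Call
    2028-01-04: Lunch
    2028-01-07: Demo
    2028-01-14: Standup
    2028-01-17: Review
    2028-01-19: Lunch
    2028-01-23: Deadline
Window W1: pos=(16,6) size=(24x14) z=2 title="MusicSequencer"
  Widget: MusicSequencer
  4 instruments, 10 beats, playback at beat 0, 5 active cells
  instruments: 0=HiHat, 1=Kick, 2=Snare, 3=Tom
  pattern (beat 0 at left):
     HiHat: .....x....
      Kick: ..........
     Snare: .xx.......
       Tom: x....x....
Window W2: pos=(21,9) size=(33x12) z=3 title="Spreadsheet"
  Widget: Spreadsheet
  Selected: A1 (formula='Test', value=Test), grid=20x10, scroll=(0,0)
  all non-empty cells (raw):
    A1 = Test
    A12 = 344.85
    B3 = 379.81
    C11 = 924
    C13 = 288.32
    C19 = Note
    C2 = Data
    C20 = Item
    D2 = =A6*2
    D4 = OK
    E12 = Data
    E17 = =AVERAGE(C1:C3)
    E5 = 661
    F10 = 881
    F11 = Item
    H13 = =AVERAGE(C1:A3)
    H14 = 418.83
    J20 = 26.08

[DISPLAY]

                                     
                                     
                                     
                                     
                                     
                                     
       ┏━━━━━━━━━━━━━━━━━━━━━━┓      
       ┃ MusicSequencer       ┃      
━━━━━━━┠──────────────────────┨      
alendar┃    ┏━━━━━━━━━━━━━━━━━━━━━━━━
───────┃ HiH┃ Spreadsheet            
     Ja┃  Ki┠────────────────────────
 Tu We ┃ Sna┃A1: Test                
       ┃   T┃       A       B       C
  4*  5┃    ┃------------------------
 11 12 ┃    ┃  1 [Test]         0    
* 18 19┃    ┃  2        0       0Data
 25 26 ┃    ┃  3        0  379.81    
       ┃    ┃  4        0       0    
       ┗━━━━┃  5        0       0    
            ┗━━━━━━━━━━━━━━━━━━━━━━━━
                        ┃            
                        ┃            
                        ┃            


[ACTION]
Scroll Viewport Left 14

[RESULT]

                                     
                                     
                                     
                                     
                                     
                                     
                ┏━━━━━━━━━━━━━━━━━━━━
                ┃ MusicSequencer     
      ┏━━━━━━━━━┠────────────────────
      ┃ Calendar┃    ┏━━━━━━━━━━━━━━━
      ┠─────────┃ HiH┃ Spreadsheet   
      ┃       Ja┃  Ki┠───────────────
      ┃Mo Tu We ┃ Sna┃A1: Test       
      ┃         ┃   T┃       A       
      ┃ 3  4*  5┃    ┃---------------
      ┃10 11 12 ┃    ┃  1 [Test]     
      ┃17* 18 19┃    ┃  2        0   
      ┃24 25 26 ┃    ┃  3        0  3
      ┃31       ┃    ┃  4        0   
      ┃         ┗━━━━┃  5        0   
      ┃              ┗━━━━━━━━━━━━━━━
      ┃                          ┃   
      ┃                          ┃   
      ┃                          ┃   


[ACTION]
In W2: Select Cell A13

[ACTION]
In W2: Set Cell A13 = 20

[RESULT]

                                     
                                     
                                     
                                     
                                     
                                     
                ┏━━━━━━━━━━━━━━━━━━━━
                ┃ MusicSequencer     
      ┏━━━━━━━━━┠────────────────────
      ┃ Calendar┃    ┏━━━━━━━━━━━━━━━
      ┠─────────┃ HiH┃ Spreadsheet   
      ┃       Ja┃  Ki┠───────────────
      ┃Mo Tu We ┃ Sna┃A13: 20        
      ┃         ┃   T┃       A       
      ┃ 3  4*  5┃    ┃---------------
      ┃10 11 12 ┃    ┃  1 Test       
      ┃17* 18 19┃    ┃  2        0   
      ┃24 25 26 ┃    ┃  3        0  3
      ┃31       ┃    ┃  4        0   
      ┃         ┗━━━━┃  5        0   
      ┃              ┗━━━━━━━━━━━━━━━
      ┃                          ┃   
      ┃                          ┃   
      ┃                          ┃   


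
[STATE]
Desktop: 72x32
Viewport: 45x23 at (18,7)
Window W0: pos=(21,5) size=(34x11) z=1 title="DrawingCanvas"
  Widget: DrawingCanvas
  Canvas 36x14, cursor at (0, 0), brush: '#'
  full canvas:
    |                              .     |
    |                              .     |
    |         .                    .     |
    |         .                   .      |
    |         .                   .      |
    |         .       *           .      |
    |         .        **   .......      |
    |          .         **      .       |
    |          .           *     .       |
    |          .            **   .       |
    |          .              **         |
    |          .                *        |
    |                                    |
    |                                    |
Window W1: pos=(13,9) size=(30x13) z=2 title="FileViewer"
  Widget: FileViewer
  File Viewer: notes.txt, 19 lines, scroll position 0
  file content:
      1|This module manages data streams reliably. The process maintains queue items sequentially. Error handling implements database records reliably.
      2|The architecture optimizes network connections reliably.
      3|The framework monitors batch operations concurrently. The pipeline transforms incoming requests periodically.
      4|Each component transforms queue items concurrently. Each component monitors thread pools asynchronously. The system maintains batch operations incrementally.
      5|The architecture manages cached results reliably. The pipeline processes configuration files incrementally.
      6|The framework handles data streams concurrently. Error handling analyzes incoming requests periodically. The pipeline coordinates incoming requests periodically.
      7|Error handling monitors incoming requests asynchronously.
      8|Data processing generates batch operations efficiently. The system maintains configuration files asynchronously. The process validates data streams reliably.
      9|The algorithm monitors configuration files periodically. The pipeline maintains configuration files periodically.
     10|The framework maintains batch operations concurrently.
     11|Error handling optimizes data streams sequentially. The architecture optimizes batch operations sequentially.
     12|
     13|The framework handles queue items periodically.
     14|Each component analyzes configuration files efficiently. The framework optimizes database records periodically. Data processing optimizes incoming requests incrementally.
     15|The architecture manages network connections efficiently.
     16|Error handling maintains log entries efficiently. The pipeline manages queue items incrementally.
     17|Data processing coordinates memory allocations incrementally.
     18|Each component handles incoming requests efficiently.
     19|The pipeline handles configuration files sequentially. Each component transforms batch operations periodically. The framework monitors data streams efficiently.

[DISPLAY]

   ┠────────────────────────────────┨        
   ┃+                             . ┃        
━━━━━━━━━━━━━━━━━━━━━━━━┓         . ┃        
eViewer                 ┃         . ┃        
────────────────────────┨        .  ┃        
 module manages data st▲┃        .  ┃        
architecture optimizes █┃        .  ┃        
framework monitors batc░┃  .......  ┃        
 component transforms q░┃━━━━━━━━━━━┛        
architecture manages ca░┃                    
framework handles data ░┃                    
r handling monitors inc░┃                    
 processing generates b░┃                    
algorithm monitors conf▼┃                    
━━━━━━━━━━━━━━━━━━━━━━━━┛                    
                                             
                                             
                                             
                                             
                                             
                                             
                                             
                                             


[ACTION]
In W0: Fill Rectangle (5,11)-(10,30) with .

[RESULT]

   ┠────────────────────────────────┨        
   ┃+                             . ┃        
━━━━━━━━━━━━━━━━━━━━━━━━┓         . ┃        
eViewer                 ┃         . ┃        
────────────────────────┨        .  ┃        
 module manages data st▲┃        .  ┃        
architecture optimizes █┃.......... ┃        
framework monitors batc░┃.......... ┃        
 component transforms q░┃━━━━━━━━━━━┛        
architecture manages ca░┃                    
framework handles data ░┃                    
r handling monitors inc░┃                    
 processing generates b░┃                    
algorithm monitors conf▼┃                    
━━━━━━━━━━━━━━━━━━━━━━━━┛                    
                                             
                                             
                                             
                                             
                                             
                                             
                                             
                                             


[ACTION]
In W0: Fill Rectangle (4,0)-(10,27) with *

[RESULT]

   ┠────────────────────────────────┨        
   ┃+                             . ┃        
━━━━━━━━━━━━━━━━━━━━━━━━┓         . ┃        
eViewer                 ┃         . ┃        
────────────────────────┨        .  ┃        
 module manages data st▲┃******* .  ┃        
architecture optimizes █┃*******... ┃        
framework monitors batc░┃*******... ┃        
 component transforms q░┃━━━━━━━━━━━┛        
architecture manages ca░┃                    
framework handles data ░┃                    
r handling monitors inc░┃                    
 processing generates b░┃                    
algorithm monitors conf▼┃                    
━━━━━━━━━━━━━━━━━━━━━━━━┛                    
                                             
                                             
                                             
                                             
                                             
                                             
                                             
                                             


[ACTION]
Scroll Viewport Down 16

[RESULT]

━━━━━━━━━━━━━━━━━━━━━━━━┓         . ┃        
eViewer                 ┃         . ┃        
────────────────────────┨        .  ┃        
 module manages data st▲┃******* .  ┃        
architecture optimizes █┃*******... ┃        
framework monitors batc░┃*******... ┃        
 component transforms q░┃━━━━━━━━━━━┛        
architecture manages ca░┃                    
framework handles data ░┃                    
r handling monitors inc░┃                    
 processing generates b░┃                    
algorithm monitors conf▼┃                    
━━━━━━━━━━━━━━━━━━━━━━━━┛                    
                                             
                                             
                                             
                                             
                                             
                                             
                                             
                                             
                                             
                                             


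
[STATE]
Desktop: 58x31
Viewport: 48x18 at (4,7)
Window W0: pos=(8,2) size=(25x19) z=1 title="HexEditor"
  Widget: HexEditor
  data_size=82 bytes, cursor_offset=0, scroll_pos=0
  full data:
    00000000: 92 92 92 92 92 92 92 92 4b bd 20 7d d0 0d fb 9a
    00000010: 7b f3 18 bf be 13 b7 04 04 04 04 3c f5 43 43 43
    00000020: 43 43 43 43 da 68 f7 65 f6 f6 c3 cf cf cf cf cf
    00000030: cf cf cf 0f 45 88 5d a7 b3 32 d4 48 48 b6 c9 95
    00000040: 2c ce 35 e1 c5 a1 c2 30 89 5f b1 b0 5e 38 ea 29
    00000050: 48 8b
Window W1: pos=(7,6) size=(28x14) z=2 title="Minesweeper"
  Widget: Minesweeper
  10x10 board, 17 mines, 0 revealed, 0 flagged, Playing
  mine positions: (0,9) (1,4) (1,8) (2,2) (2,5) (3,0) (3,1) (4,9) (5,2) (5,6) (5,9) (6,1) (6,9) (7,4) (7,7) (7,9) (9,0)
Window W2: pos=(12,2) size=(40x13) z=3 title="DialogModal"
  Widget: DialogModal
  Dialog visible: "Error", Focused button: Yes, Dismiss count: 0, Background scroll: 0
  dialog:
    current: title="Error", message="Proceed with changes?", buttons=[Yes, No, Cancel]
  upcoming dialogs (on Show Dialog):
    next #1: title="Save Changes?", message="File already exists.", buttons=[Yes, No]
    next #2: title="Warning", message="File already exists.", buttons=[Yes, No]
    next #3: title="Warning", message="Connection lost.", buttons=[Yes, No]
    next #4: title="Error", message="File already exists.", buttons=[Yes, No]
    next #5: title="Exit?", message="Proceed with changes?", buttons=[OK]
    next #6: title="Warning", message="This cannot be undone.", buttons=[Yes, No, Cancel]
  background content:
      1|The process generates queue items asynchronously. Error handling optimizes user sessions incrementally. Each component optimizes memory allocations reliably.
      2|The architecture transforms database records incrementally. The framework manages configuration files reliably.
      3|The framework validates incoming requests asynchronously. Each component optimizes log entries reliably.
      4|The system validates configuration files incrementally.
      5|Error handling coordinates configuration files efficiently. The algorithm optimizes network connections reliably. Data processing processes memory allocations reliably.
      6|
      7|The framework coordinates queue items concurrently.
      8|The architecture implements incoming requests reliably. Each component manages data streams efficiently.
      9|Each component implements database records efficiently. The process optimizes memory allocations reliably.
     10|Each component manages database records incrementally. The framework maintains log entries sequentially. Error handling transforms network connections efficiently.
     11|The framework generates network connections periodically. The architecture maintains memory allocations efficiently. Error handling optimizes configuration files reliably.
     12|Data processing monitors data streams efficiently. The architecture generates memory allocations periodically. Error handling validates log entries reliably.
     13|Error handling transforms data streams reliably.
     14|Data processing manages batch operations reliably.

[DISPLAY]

   ┃ Min┃The fr┌───────────────────────┐g reque┃
   ┠────┃The sy│         Error         │ion fil┃
   ┃■■■■┃Error │ Proceed with changes? │igurati┃
   ┃■■■■┃      │  [Yes]  No   Cancel   │       ┃
   ┃■■■■┃The fr└───────────────────────┘ items ┃
   ┃■■■■┃The architecture implements incoming r┃
   ┃■■■■┃Each component implements database rec┃
   ┃■■■■┗━━━━━━━━━━━━━━━━━━━━━━━━━━━━━━━━━━━━━━┛
   ┃■■■■■■■■■■                ┃                 
   ┃■■■■■■■■■■                ┃                 
   ┃■■■■■■■■■■                ┃                 
   ┃■■■■■■■■■■                ┃                 
   ┗━━━━━━━━━━━━━━━━━━━━━━━━━━┛                 
    ┗━━━━━━━━━━━━━━━━━━━━━━━┛                   
                                                
                                                
                                                
                                                


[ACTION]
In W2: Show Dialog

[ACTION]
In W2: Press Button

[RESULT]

   ┃ Min┃The framework validates incoming reque┃
   ┠────┃The system validates configuration fil┃
   ┃■■■■┃Error handling coordinates configurati┃
   ┃■■■■┃                                      ┃
   ┃■■■■┃The framework coordinates queue items ┃
   ┃■■■■┃The architecture implements incoming r┃
   ┃■■■■┃Each component implements database rec┃
   ┃■■■■┗━━━━━━━━━━━━━━━━━━━━━━━━━━━━━━━━━━━━━━┛
   ┃■■■■■■■■■■                ┃                 
   ┃■■■■■■■■■■                ┃                 
   ┃■■■■■■■■■■                ┃                 
   ┃■■■■■■■■■■                ┃                 
   ┗━━━━━━━━━━━━━━━━━━━━━━━━━━┛                 
    ┗━━━━━━━━━━━━━━━━━━━━━━━┛                   
                                                
                                                
                                                
                                                


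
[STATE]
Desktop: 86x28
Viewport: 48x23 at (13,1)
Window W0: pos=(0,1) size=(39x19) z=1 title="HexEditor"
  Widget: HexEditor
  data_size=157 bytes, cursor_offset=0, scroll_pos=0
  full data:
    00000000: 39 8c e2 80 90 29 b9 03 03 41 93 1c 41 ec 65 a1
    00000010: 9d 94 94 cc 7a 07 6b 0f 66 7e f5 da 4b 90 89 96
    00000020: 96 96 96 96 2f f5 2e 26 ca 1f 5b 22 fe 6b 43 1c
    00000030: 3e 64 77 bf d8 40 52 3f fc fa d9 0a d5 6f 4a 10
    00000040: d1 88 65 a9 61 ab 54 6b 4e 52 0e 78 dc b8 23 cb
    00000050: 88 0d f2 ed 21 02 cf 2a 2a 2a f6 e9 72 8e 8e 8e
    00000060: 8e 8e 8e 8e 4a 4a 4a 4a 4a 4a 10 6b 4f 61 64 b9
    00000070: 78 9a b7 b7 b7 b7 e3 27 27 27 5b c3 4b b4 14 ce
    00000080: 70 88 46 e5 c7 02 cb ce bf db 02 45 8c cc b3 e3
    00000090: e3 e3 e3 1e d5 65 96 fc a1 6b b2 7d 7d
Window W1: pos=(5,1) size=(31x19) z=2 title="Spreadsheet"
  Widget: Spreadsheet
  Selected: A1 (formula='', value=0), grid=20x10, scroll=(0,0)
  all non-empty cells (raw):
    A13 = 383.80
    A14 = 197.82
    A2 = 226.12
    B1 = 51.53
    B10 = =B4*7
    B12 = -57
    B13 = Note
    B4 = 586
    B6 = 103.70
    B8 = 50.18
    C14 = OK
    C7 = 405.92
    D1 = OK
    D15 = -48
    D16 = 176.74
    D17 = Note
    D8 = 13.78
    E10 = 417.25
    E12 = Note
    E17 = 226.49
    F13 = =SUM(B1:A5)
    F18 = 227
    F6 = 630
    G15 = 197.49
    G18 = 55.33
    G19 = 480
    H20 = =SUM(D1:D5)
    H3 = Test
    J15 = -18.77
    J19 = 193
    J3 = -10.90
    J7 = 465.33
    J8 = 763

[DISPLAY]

━━━━━━━━━━━━━━━━━━━━━━┓━━┓                      
sheet                 ┃  ┃                      
──────────────────────┨──┨                      
                      ┃03┃                      
A       B       C     ┃66┃                      
----------------------┃ca┃                      
  [0]   51.53       0O┃fc┃                      
26.12       0       0 ┃4e┃                      
    0       0       0 ┃2a┃                      
    0     586       0 ┃4a┃                      
    0       0       0 ┃27┃                      
    0  103.70       0 ┃bf┃                      
    0       0  405.92 ┃a1┃                      
    0   50.18       0 ┃  ┃                      
    0       0       0 ┃  ┃                      
    0    4102       0 ┃  ┃                      
    0       0       0 ┃  ┃                      
    0     -57       0 ┃  ┃                      
━━━━━━━━━━━━━━━━━━━━━━┛━━┛                      
                                                
                                                
                                                
                                                


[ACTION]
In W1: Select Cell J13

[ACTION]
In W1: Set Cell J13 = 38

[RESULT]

━━━━━━━━━━━━━━━━━━━━━━┓━━┓                      
sheet                 ┃  ┃                      
──────────────────────┨──┨                      
                      ┃03┃                      
A       B       C     ┃66┃                      
----------------------┃ca┃                      
    0   51.53       0O┃fc┃                      
26.12       0       0 ┃4e┃                      
    0       0       0 ┃2a┃                      
    0     586       0 ┃4a┃                      
    0       0       0 ┃27┃                      
    0  103.70       0 ┃bf┃                      
    0       0  405.92 ┃a1┃                      
    0   50.18       0 ┃  ┃                      
    0       0       0 ┃  ┃                      
    0    4102       0 ┃  ┃                      
    0       0       0 ┃  ┃                      
    0     -57       0 ┃  ┃                      
━━━━━━━━━━━━━━━━━━━━━━┛━━┛                      
                                                
                                                
                                                
                                                


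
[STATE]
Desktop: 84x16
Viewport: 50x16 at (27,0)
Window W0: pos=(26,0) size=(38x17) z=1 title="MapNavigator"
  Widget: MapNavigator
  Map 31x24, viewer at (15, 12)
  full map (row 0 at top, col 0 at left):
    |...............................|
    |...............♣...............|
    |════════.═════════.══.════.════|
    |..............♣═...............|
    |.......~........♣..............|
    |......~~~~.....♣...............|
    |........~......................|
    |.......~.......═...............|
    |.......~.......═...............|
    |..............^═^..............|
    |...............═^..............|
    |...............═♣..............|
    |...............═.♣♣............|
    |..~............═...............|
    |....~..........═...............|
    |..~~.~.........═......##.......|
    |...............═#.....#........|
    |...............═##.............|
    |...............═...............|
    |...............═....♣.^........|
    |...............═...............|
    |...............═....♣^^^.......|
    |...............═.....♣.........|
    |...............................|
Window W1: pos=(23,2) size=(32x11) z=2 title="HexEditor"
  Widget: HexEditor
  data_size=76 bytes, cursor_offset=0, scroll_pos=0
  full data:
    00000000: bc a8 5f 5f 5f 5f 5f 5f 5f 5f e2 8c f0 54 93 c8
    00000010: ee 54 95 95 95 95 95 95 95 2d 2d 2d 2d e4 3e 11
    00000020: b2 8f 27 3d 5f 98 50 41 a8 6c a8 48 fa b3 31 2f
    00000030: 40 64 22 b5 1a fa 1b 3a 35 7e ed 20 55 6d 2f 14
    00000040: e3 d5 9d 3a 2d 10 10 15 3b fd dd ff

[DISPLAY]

━━━━━━━━━━━━━━━━━━━━━━━━━━━━━━━━━━━━┓             
 MapNavigator                       ┃             
━━━━━━━━━━━━━━━━━━━━━━━━━━━┓────────┨             
xEditor                    ┃......  ┃             
───────────────────────────┨......  ┃             
00000  BC a8 5f 5f 5f 5f 5f┃......  ┃             
00010  ee 54 95 95 95 95 95┃......  ┃             
00020  b2 8f 27 3d 5f 98 50┃......  ┃             
00030  40 64 22 b5 1a fa 1b┃......  ┃             
00040  e3 d5 9d 3a 2d 10 10┃......  ┃             
                           ┃......  ┃             
                           ┃......  ┃             
━━━━━━━━━━━━━━━━━━━━━━━━━━━┛......  ┃             
   ...............═#.....#........  ┃             
   ...............═##.............  ┃             
   ...............═...............  ┃             


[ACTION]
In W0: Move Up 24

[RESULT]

━━━━━━━━━━━━━━━━━━━━━━━━━━━━━━━━━━━━┓             
 MapNavigator                       ┃             
━━━━━━━━━━━━━━━━━━━━━━━━━━━┓────────┨             
xEditor                    ┃        ┃             
───────────────────────────┨        ┃             
00000  BC a8 5f 5f 5f 5f 5f┃        ┃             
00010  ee 54 95 95 95 95 95┃        ┃             
00020  b2 8f 27 3d 5f 98 50┃        ┃             
00030  40 64 22 b5 1a fa 1b┃        ┃             
00040  e3 d5 9d 3a 2d 10 10┃......  ┃             
                           ┃......  ┃             
                           ┃═.════  ┃             
━━━━━━━━━━━━━━━━━━━━━━━━━━━┛......  ┃             
   .......~........♣..............  ┃             
   ......~~~~.....♣...............  ┃             
   ........~......................  ┃             


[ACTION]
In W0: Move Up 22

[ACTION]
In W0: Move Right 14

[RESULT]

━━━━━━━━━━━━━━━━━━━━━━━━━━━━━━━━━━━━┓             
 MapNavigator                       ┃             
━━━━━━━━━━━━━━━━━━━━━━━━━━━┓────────┨             
xEditor                    ┃        ┃             
───────────────────────────┨        ┃             
00000  BC a8 5f 5f 5f 5f 5f┃        ┃             
00010  ee 54 95 95 95 95 95┃        ┃             
00020  b2 8f 27 3d 5f 98 50┃        ┃             
00030  40 64 22 b5 1a fa 1b┃        ┃             
00040  e3 d5 9d 3a 2d 10 10┃        ┃             
                           ┃        ┃             
                           ┃        ┃             
━━━━━━━━━━━━━━━━━━━━━━━━━━━┛        ┃             
.....♣..............                ┃             
....♣...............                ┃             
....................                ┃             


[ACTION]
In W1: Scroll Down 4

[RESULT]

━━━━━━━━━━━━━━━━━━━━━━━━━━━━━━━━━━━━┓             
 MapNavigator                       ┃             
━━━━━━━━━━━━━━━━━━━━━━━━━━━┓────────┨             
xEditor                    ┃        ┃             
───────────────────────────┨        ┃             
00040  e3 d5 9d 3a 2d 10 10┃        ┃             
                           ┃        ┃             
                           ┃        ┃             
                           ┃        ┃             
                           ┃        ┃             
                           ┃        ┃             
                           ┃        ┃             
━━━━━━━━━━━━━━━━━━━━━━━━━━━┛        ┃             
.....♣..............                ┃             
....♣...............                ┃             
....................                ┃             


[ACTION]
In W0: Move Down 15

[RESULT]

━━━━━━━━━━━━━━━━━━━━━━━━━━━━━━━━━━━━┓             
 MapNavigator                       ┃             
━━━━━━━━━━━━━━━━━━━━━━━━━━━┓────────┨             
xEditor                    ┃        ┃             
───────────────────────────┨        ┃             
00040  e3 d5 9d 3a 2d 10 10┃        ┃             
                           ┃        ┃             
                           ┃        ┃             
                           ┃        ┃             
                           ┃        ┃             
                           ┃        ┃             
                           ┃        ┃             
━━━━━━━━━━━━━━━━━━━━━━━━━━━┛        ┃             
....═....♣.^........                ┃             
....═...............                ┃             
....═....♣^^^.......                ┃             


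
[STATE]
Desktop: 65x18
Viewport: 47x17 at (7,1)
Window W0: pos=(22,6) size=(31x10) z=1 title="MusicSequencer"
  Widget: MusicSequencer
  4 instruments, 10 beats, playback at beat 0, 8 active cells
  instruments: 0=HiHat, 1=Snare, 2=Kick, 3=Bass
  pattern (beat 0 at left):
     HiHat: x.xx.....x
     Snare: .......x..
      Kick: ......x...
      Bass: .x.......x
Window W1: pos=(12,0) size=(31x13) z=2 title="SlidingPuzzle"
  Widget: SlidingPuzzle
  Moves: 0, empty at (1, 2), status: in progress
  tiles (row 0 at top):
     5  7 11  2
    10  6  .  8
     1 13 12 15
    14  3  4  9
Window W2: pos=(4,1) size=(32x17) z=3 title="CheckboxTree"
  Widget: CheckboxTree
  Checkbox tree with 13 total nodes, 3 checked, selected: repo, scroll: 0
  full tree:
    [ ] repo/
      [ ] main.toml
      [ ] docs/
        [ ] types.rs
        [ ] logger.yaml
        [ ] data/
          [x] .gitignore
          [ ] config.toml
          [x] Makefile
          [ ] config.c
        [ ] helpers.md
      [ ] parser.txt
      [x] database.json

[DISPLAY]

━━━━━━━━━━━━━━━━━━━━━━━━━━━━┓      ┃           
heckboxTree                 ┃──────┨           
────────────────────────────┨      ┃           
-] repo/                    ┃      ┃           
 [ ] main.toml              ┃      ┃           
 [-] docs/                  ┃      ┃━━━━━━━━━┓ 
   [ ] types.rs             ┃      ┃         ┃ 
   [ ] logger.yaml          ┃      ┃─────────┨ 
   [-] data/                ┃      ┃         ┃ 
     [x] .gitignore         ┃      ┃         ┃ 
     [ ] config.toml        ┃      ┃         ┃ 
     [x] Makefile           ┃━━━━━━┛         ┃ 
     [ ] config.c           ┃··█             ┃ 
   [ ] helpers.md           ┃                ┃ 
 [ ] parser.txt             ┃━━━━━━━━━━━━━━━━┛ 
 [x] database.json          ┃                  
━━━━━━━━━━━━━━━━━━━━━━━━━━━━┛                  


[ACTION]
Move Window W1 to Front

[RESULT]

━━━━━┃ SlidingPuzzle               ┃           
heckb┠─────────────────────────────┨           
─────┃┌────┬────┬────┬────┐        ┃           
-] re┃│  5 │  7 │ 11 │  2 │        ┃           
 [ ] ┃├────┼────┼────┼────┤        ┃           
 [-] ┃│ 10 │  6 │    │  8 │        ┃━━━━━━━━━┓ 
   [ ┃├────┼────┼────┼────┤        ┃         ┃ 
   [ ┃│  1 │ 13 │ 12 │ 15 │        ┃─────────┨ 
   [-┃├────┼────┼────┼────┤        ┃         ┃ 
     ┃│ 14 │  3 │  4 │  9 │        ┃         ┃ 
     ┃└────┴────┴────┴────┘        ┃         ┃ 
     ┗━━━━━━━━━━━━━━━━━━━━━━━━━━━━━┛         ┃ 
     [ ] config.c           ┃··█             ┃ 
   [ ] helpers.md           ┃                ┃ 
 [ ] parser.txt             ┃━━━━━━━━━━━━━━━━┛ 
 [x] database.json          ┃                  
━━━━━━━━━━━━━━━━━━━━━━━━━━━━┛                  


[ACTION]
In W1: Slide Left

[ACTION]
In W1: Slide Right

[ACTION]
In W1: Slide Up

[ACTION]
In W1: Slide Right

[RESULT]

━━━━━┃ SlidingPuzzle               ┃           
heckb┠─────────────────────────────┨           
─────┃┌────┬────┬────┬────┐        ┃           
-] re┃│  5 │  7 │ 11 │  2 │        ┃           
 [ ] ┃├────┼────┼────┼────┤        ┃           
 [-] ┃│ 10 │  6 │ 12 │  8 │        ┃━━━━━━━━━┓ 
   [ ┃├────┼────┼────┼────┤        ┃         ┃ 
   [ ┃│  1 │    │ 13 │ 15 │        ┃─────────┨ 
   [-┃├────┼────┼────┼────┤        ┃         ┃ 
     ┃│ 14 │  3 │  4 │  9 │        ┃         ┃ 
     ┃└────┴────┴────┴────┘        ┃         ┃ 
     ┗━━━━━━━━━━━━━━━━━━━━━━━━━━━━━┛         ┃ 
     [ ] config.c           ┃··█             ┃ 
   [ ] helpers.md           ┃                ┃ 
 [ ] parser.txt             ┃━━━━━━━━━━━━━━━━┛ 
 [x] database.json          ┃                  
━━━━━━━━━━━━━━━━━━━━━━━━━━━━┛                  


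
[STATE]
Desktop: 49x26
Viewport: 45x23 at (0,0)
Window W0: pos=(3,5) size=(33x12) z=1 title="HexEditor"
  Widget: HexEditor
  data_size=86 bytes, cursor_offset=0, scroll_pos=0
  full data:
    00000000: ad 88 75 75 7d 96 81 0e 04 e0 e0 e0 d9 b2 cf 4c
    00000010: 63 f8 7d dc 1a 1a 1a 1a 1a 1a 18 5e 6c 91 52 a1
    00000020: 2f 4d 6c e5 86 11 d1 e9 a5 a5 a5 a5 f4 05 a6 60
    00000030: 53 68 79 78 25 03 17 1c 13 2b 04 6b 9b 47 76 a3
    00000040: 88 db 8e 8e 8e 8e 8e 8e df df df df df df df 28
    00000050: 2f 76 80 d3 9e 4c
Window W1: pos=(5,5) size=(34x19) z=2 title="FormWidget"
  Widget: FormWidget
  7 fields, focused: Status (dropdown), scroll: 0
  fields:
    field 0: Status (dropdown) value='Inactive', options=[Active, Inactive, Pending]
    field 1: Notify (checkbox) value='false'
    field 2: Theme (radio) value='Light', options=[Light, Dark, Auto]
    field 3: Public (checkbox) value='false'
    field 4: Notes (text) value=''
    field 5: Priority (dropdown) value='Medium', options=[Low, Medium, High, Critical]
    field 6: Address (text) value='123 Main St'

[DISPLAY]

                                             
                                             
                                             
                                             
                                             
   ┏━┏━━━━━━━━━━━━━━━━━━━━━━━━━━━━━━━━┓      
   ┃ ┃ FormWidget                     ┃      
   ┠─┠────────────────────────────────┨      
   ┃0┃> Status:     [Inactive       ▼]┃      
   ┃0┃  Notify:     [ ]               ┃      
   ┃0┃  Theme:      (●) Light  ( ) Dar┃      
   ┃0┃  Public:     [ ]               ┃      
   ┃0┃  Notes:      [                ]┃      
   ┃0┃  Priority:   [Medium         ▼]┃      
   ┃ ┃  Address:    [123 Main St     ]┃      
   ┃ ┃                                ┃      
   ┗━┃                                ┃      
     ┃                                ┃      
     ┃                                ┃      
     ┃                                ┃      
     ┃                                ┃      
     ┃                                ┃      
     ┃                                ┃      


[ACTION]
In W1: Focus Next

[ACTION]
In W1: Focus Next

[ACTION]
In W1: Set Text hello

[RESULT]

                                             
                                             
                                             
                                             
                                             
   ┏━┏━━━━━━━━━━━━━━━━━━━━━━━━━━━━━━━━┓      
   ┃ ┃ FormWidget                     ┃      
   ┠─┠────────────────────────────────┨      
   ┃0┃  Status:     [Inactive       ▼]┃      
   ┃0┃  Notify:     [ ]               ┃      
   ┃0┃> Theme:      (●) Light  ( ) Dar┃      
   ┃0┃  Public:     [ ]               ┃      
   ┃0┃  Notes:      [                ]┃      
   ┃0┃  Priority:   [Medium         ▼]┃      
   ┃ ┃  Address:    [123 Main St     ]┃      
   ┃ ┃                                ┃      
   ┗━┃                                ┃      
     ┃                                ┃      
     ┃                                ┃      
     ┃                                ┃      
     ┃                                ┃      
     ┃                                ┃      
     ┃                                ┃      


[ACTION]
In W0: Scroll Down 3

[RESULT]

                                             
                                             
                                             
                                             
                                             
   ┏━┏━━━━━━━━━━━━━━━━━━━━━━━━━━━━━━━━┓      
   ┃ ┃ FormWidget                     ┃      
   ┠─┠────────────────────────────────┨      
   ┃0┃  Status:     [Inactive       ▼]┃      
   ┃0┃  Notify:     [ ]               ┃      
   ┃0┃> Theme:      (●) Light  ( ) Dar┃      
   ┃ ┃  Public:     [ ]               ┃      
   ┃ ┃  Notes:      [                ]┃      
   ┃ ┃  Priority:   [Medium         ▼]┃      
   ┃ ┃  Address:    [123 Main St     ]┃      
   ┃ ┃                                ┃      
   ┗━┃                                ┃      
     ┃                                ┃      
     ┃                                ┃      
     ┃                                ┃      
     ┃                                ┃      
     ┃                                ┃      
     ┃                                ┃      


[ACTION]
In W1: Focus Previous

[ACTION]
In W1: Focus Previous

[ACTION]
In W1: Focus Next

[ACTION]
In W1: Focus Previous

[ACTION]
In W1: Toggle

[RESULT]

                                             
                                             
                                             
                                             
                                             
   ┏━┏━━━━━━━━━━━━━━━━━━━━━━━━━━━━━━━━┓      
   ┃ ┃ FormWidget                     ┃      
   ┠─┠────────────────────────────────┨      
   ┃0┃> Status:     [Inactive       ▼]┃      
   ┃0┃  Notify:     [ ]               ┃      
   ┃0┃  Theme:      (●) Light  ( ) Dar┃      
   ┃ ┃  Public:     [ ]               ┃      
   ┃ ┃  Notes:      [                ]┃      
   ┃ ┃  Priority:   [Medium         ▼]┃      
   ┃ ┃  Address:    [123 Main St     ]┃      
   ┃ ┃                                ┃      
   ┗━┃                                ┃      
     ┃                                ┃      
     ┃                                ┃      
     ┃                                ┃      
     ┃                                ┃      
     ┃                                ┃      
     ┃                                ┃      
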